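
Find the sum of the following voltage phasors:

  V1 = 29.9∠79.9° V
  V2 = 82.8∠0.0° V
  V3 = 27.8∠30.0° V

Step 1 — Convert each phasor to rectangular form:
  V1 = 29.9·(cos(79.9°) + j·sin(79.9°)) = 5.243 + j29.44 V
  V2 = 82.8·(cos(0.0°) + j·sin(0.0°)) = 82.8 V
  V3 = 27.8·(cos(30.0°) + j·sin(30.0°)) = 24.08 + j13.9 V
Step 2 — Sum components: V_total = 112.1 + j43.34 V.
Step 3 — Convert to polar: |V_total| = 120.2 V, ∠V_total = 21.1°.

V_total = 120.2∠21.1° V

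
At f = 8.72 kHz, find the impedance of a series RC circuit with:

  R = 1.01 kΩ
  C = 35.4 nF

Step 1 — Angular frequency: ω = 2π·f = 2π·8720 = 5.479e+04 rad/s.
Step 2 — Component impedances:
  R: Z = R = 1010 Ω
  C: Z = 1/(jωC) = -j/(ω·C) = 0 - j515.6 Ω
Step 3 — Series combination: Z_total = R + C = 1010 - j515.6 Ω = 1134∠-27.0° Ω.

Z = 1010 - j515.6 Ω = 1134∠-27.0° Ω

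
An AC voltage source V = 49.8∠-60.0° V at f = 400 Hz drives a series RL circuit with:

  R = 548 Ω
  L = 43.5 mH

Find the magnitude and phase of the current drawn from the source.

Step 1 — Angular frequency: ω = 2π·f = 2π·400 = 2513 rad/s.
Step 2 — Component impedances:
  R: Z = R = 548 Ω
  L: Z = jωL = j·2513·0.0435 = 0 + j109.3 Ω
Step 3 — Series combination: Z_total = R + L = 548 + j109.3 Ω = 558.8∠11.3° Ω.
Step 4 — Source phasor: V = 49.8∠-60.0° V = 24.9 - j43.13 V.
Step 5 — Ohm's law: I = V / Z_total = (24.9 - j43.13) / (548 + j109.3) = 0.0286 - j0.08441 A.
Step 6 — Convert to polar: |I| = 0.08912 A, ∠I = -71.3°.

I = 0.08912∠-71.3° A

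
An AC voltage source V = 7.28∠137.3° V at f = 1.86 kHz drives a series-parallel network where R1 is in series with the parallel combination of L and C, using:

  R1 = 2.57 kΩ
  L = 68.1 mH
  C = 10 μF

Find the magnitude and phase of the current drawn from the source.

Step 1 — Angular frequency: ω = 2π·f = 2π·1860 = 1.169e+04 rad/s.
Step 2 — Component impedances:
  R1: Z = R = 2570 Ω
  L: Z = jωL = j·1.169e+04·0.0681 = 0 + j795.9 Ω
  C: Z = 1/(jωC) = -j/(ω·C) = 0 - j8.557 Ω
Step 3 — Parallel branch: L || C = 1/(1/L + 1/C) = 0 - j8.65 Ω.
Step 4 — Series with R1: Z_total = R1 + (L || C) = 2570 - j8.65 Ω = 2570∠-0.2° Ω.
Step 5 — Source phasor: V = 7.28∠137.3° V = -5.35 + j4.937 V.
Step 6 — Ohm's law: I = V / Z_total = (-5.35 + j4.937) / (2570 - j8.65) = -0.002088 + j0.001914 A.
Step 7 — Convert to polar: |I| = 0.002833 A, ∠I = 137.5°.

I = 0.002833∠137.5° A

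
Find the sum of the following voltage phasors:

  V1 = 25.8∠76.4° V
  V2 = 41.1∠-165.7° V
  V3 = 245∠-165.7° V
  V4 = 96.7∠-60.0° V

Step 1 — Convert each phasor to rectangular form:
  V1 = 25.8·(cos(76.4°) + j·sin(76.4°)) = 6.067 + j25.08 V
  V2 = 41.1·(cos(-165.7°) + j·sin(-165.7°)) = -39.83 - j10.15 V
  V3 = 245·(cos(-165.7°) + j·sin(-165.7°)) = -237.4 - j60.51 V
  V4 = 96.7·(cos(-60.0°) + j·sin(-60.0°)) = 48.35 - j83.74 V
Step 2 — Sum components: V_total = -222.8 - j129.3 V.
Step 3 — Convert to polar: |V_total| = 257.6 V, ∠V_total = -149.9°.

V_total = 257.6∠-149.9° V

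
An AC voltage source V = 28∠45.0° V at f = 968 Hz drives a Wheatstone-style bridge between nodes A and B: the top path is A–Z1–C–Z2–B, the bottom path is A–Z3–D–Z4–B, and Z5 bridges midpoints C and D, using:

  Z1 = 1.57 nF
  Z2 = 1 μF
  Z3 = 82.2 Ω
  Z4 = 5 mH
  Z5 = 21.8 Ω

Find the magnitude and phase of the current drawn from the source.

Step 1 — Angular frequency: ω = 2π·f = 2π·968 = 6082 rad/s.
Step 2 — Component impedances:
  Z1: Z = 1/(jωC) = -j/(ω·C) = 0 - j1.047e+05 Ω
  Z2: Z = 1/(jωC) = -j/(ω·C) = 0 - j164.4 Ω
  Z3: Z = R = 82.2 Ω
  Z4: Z = jωL = j·6082·0.005 = 0 + j30.41 Ω
  Z5: Z = R = 21.8 Ω
Step 3 — Bridge requires nodal analysis (the Z5 bridge couples midpoints C and D, so the two paths cannot be reduced to a simple series/parallel combination). Setting node B to ground and injecting 1 A at node A, the 3-node admittance system at A, C, D solves to V_A = Z_AB = 83.29 + j37.08 Ω = 91.17∠24.0° Ω.
Step 4 — Source phasor: V = 28∠45.0° V = 19.8 + j19.8 V.
Step 5 — Ohm's law: I = V / Z_total = (19.8 + j19.8) / (83.29 + j37.08) = 0.2867 + j0.1101 A.
Step 6 — Convert to polar: |I| = 0.3071 A, ∠I = 21.0°.

I = 0.3071∠21.0° A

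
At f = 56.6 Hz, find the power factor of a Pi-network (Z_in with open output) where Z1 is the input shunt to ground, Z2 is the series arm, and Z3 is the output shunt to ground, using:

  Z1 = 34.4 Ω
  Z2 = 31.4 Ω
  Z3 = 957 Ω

Step 1 — Angular frequency: ω = 2π·f = 2π·56.6 = 355.6 rad/s.
Step 2 — Component impedances:
  Z1: Z = R = 34.4 Ω
  Z2: Z = R = 31.4 Ω
  Z3: Z = R = 957 Ω
Step 3 — With open output, the series arm Z2 and the output shunt Z3 appear in series to ground: Z2 + Z3 = 988.4 Ω.
Step 4 — Parallel with input shunt Z1: Z_in = Z1 || (Z2 + Z3) = 33.24 Ω = 33.24∠0.0° Ω.
Step 5 — Power factor: PF = cos(φ) = Re(Z)/|Z| = 33.24/33.24 = 1.
Step 6 — Type: Im(Z) = 0 ⇒ unity (phase φ = 0.0°).

PF = 1 (unity, φ = 0.0°)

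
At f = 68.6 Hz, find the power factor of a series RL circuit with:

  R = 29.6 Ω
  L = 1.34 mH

Step 1 — Angular frequency: ω = 2π·f = 2π·68.6 = 431 rad/s.
Step 2 — Component impedances:
  R: Z = R = 29.6 Ω
  L: Z = jωL = j·431·0.00134 = 0 + j0.5776 Ω
Step 3 — Series combination: Z_total = R + L = 29.6 + j0.5776 Ω = 29.61∠1.1° Ω.
Step 4 — Power factor: PF = cos(φ) = Re(Z)/|Z| = 29.6/29.606 = 0.9998.
Step 5 — Type: Im(Z) = 0.5776 ⇒ lagging (phase φ = 1.1°).

PF = 0.9998 (lagging, φ = 1.1°)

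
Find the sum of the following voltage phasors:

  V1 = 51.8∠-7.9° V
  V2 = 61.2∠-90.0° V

Step 1 — Convert each phasor to rectangular form:
  V1 = 51.8·(cos(-7.9°) + j·sin(-7.9°)) = 51.31 - j7.12 V
  V2 = 61.2·(cos(-90.0°) + j·sin(-90.0°)) = 0 - j61.2 V
Step 2 — Sum components: V_total = 51.31 - j68.32 V.
Step 3 — Convert to polar: |V_total| = 85.44 V, ∠V_total = -53.1°.

V_total = 85.44∠-53.1° V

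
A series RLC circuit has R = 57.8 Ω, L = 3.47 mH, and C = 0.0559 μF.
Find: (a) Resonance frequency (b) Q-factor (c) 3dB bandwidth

Step 1 — Resonance: ω₀ = 1/√(LC) = 1/√(0.00347·5.59e-08) = 7.18e+04 rad/s.
Step 2 — f₀ = ω₀/(2π) = 1.143e+04 Hz.
Step 3 — Series Q: Q = ω₀L/R = 7.18e+04·0.00347/57.8 = 4.311.
Step 4 — Bandwidth: Δω = ω₀/Q = 1.666e+04 rad/s; BW = Δω/(2π) = 2651 Hz.

(a) f₀ = 1.143e+04 Hz  (b) Q = 4.311  (c) BW = 2651 Hz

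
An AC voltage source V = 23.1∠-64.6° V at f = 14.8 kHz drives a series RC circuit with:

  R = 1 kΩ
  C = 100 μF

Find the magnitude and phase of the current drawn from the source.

Step 1 — Angular frequency: ω = 2π·f = 2π·1.48e+04 = 9.299e+04 rad/s.
Step 2 — Component impedances:
  R: Z = R = 1000 Ω
  C: Z = 1/(jωC) = -j/(ω·C) = 0 - j0.1075 Ω
Step 3 — Series combination: Z_total = R + C = 1000 - j0.1075 Ω = 1000∠-0.0° Ω.
Step 4 — Source phasor: V = 23.1∠-64.6° V = 9.908 - j20.87 V.
Step 5 — Ohm's law: I = V / Z_total = (9.908 - j20.87) / (1000 - j0.1075) = 0.009911 - j0.02087 A.
Step 6 — Convert to polar: |I| = 0.0231 A, ∠I = -64.6°.

I = 0.0231∠-64.6° A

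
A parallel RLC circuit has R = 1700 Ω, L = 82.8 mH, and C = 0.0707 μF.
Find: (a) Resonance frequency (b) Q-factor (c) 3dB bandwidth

Step 1 — Resonance: ω₀ = 1/√(LC) = 1/√(0.0828·7.07e-08) = 1.307e+04 rad/s.
Step 2 — f₀ = ω₀/(2π) = 2080 Hz.
Step 3 — Parallel Q: Q = R/(ω₀L) = 1700/(1.307e+04·0.0828) = 1.571.
Step 4 — Bandwidth: Δω = ω₀/Q = 8320 rad/s; BW = Δω/(2π) = 1324 Hz.

(a) f₀ = 2080 Hz  (b) Q = 1.571  (c) BW = 1324 Hz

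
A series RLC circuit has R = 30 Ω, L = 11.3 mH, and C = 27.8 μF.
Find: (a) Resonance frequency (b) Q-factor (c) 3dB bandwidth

Step 1 — Resonance condition Im(Z)=0 gives ω₀ = 1/√(LC).
Step 2 — ω₀ = 1/√(0.0113·2.78e-05) = 1784 rad/s.
Step 3 — f₀ = ω₀/(2π) = 284 Hz.
Step 4 — Series Q: Q = ω₀L/R = 1784·0.0113/30 = 0.672.
Step 5 — 3dB bandwidth: Δω = ω₀/Q = 2655 rad/s; BW = Δω/(2π) = 422.5 Hz.

(a) f₀ = 284 Hz  (b) Q = 0.672  (c) BW = 422.5 Hz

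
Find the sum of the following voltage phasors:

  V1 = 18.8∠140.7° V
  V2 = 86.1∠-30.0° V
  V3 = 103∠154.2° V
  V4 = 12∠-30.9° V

Step 1 — Convert each phasor to rectangular form:
  V1 = 18.8·(cos(140.7°) + j·sin(140.7°)) = -14.55 + j11.91 V
  V2 = 86.1·(cos(-30.0°) + j·sin(-30.0°)) = 74.56 - j43.05 V
  V3 = 103·(cos(154.2°) + j·sin(154.2°)) = -92.73 + j44.83 V
  V4 = 12·(cos(-30.9°) + j·sin(-30.9°)) = 10.3 - j6.162 V
Step 2 — Sum components: V_total = -22.42 + j7.524 V.
Step 3 — Convert to polar: |V_total| = 23.65 V, ∠V_total = 161.4°.

V_total = 23.65∠161.4° V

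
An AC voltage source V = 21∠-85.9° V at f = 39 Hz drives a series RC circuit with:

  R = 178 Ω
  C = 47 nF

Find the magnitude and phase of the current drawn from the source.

Step 1 — Angular frequency: ω = 2π·f = 2π·39 = 245 rad/s.
Step 2 — Component impedances:
  R: Z = R = 178 Ω
  C: Z = 1/(jωC) = -j/(ω·C) = 0 - j8.683e+04 Ω
Step 3 — Series combination: Z_total = R + C = 178 - j8.683e+04 Ω = 8.683e+04∠-89.9° Ω.
Step 4 — Source phasor: V = 21∠-85.9° V = 1.501 - j20.95 V.
Step 5 — Ohm's law: I = V / Z_total = (1.501 - j20.95) / (178 - j8.683e+04) = 0.0002413 + j1.68e-05 A.
Step 6 — Convert to polar: |I| = 0.0002419 A, ∠I = 4.0°.

I = 0.0002419∠4.0° A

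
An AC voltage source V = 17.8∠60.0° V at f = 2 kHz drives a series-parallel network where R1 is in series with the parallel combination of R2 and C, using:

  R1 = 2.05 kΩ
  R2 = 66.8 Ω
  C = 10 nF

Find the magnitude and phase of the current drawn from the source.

Step 1 — Angular frequency: ω = 2π·f = 2π·2000 = 1.257e+04 rad/s.
Step 2 — Component impedances:
  R1: Z = R = 2050 Ω
  R2: Z = R = 66.8 Ω
  C: Z = 1/(jωC) = -j/(ω·C) = 0 - j7958 Ω
Step 3 — Parallel branch: R2 || C = 1/(1/R2 + 1/C) = 66.8 - j0.5607 Ω.
Step 4 — Series with R1: Z_total = R1 + (R2 || C) = 2117 - j0.5607 Ω = 2117∠-0.0° Ω.
Step 5 — Source phasor: V = 17.8∠60.0° V = 8.9 + j15.42 V.
Step 6 — Ohm's law: I = V / Z_total = (8.9 + j15.42) / (2117 - j0.5607) = 0.004203 + j0.007283 A.
Step 7 — Convert to polar: |I| = 0.008409 A, ∠I = 60.0°.

I = 0.008409∠60.0° A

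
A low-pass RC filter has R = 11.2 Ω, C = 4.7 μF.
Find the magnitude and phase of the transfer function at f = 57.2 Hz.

Step 1 — Angular frequency: ω = 2π·57.2 = 359.4 rad/s.
Step 2 — Transfer function: H(jω) = 1/(1 + jωRC).
Step 3 — Denominator: 1 + jωRC = 1 + j·359.4·11.2·4.7e-06 = 1 + j0.01892.
Step 4 — H = 0.9996 - j0.01891.
Step 5 — Magnitude: |H| = 0.9998 (-0.0 dB); phase: φ = -1.1°.

|H| = 0.9998 (-0.0 dB), φ = -1.1°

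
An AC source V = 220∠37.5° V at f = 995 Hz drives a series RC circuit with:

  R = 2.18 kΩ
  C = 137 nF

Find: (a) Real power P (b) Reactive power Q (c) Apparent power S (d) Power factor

Step 1 — Angular frequency: ω = 2π·f = 2π·995 = 6252 rad/s.
Step 2 — Component impedances:
  R: Z = R = 2180 Ω
  C: Z = 1/(jωC) = -j/(ω·C) = 0 - j1168 Ω
Step 3 — Series combination: Z_total = R + C = 2180 - j1168 Ω = 2473∠-28.2° Ω.
Step 4 — Source phasor: V = 220∠37.5° V = 174.5 + j133.9 V.
Step 5 — Current: I = V / Z = 0.03665 + j0.08106 A = 0.08896∠65.7° A.
Step 6 — Complex power: S = V·I* = 17.25 - j9.24 VA.
Step 7 — Real power: P = Re(S) = 17.25 W.
Step 8 — Reactive power: Q = Im(S) = -9.24 VAR.
Step 9 — Apparent power: |S| = 19.57 VA.
Step 10 — Power factor: PF = P/|S| = 0.8815 (leading).

(a) P = 17.25 W  (b) Q = -9.24 VAR  (c) S = 19.57 VA  (d) PF = 0.8815 (leading)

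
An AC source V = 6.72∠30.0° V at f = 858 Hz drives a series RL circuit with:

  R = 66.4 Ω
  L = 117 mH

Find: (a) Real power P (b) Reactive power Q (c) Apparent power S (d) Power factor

Step 1 — Angular frequency: ω = 2π·f = 2π·858 = 5391 rad/s.
Step 2 — Component impedances:
  R: Z = R = 66.4 Ω
  L: Z = jωL = j·5391·0.117 = 0 + j630.7 Ω
Step 3 — Series combination: Z_total = R + L = 66.4 + j630.7 Ω = 634.2∠84.0° Ω.
Step 4 — Source phasor: V = 6.72∠30.0° V = 5.82 + j3.36 V.
Step 5 — Current: I = V / Z = 0.006229 - j0.008571 A = 0.0106∠-54.0° A.
Step 6 — Complex power: S = V·I* = 0.007454 + j0.07081 VA.
Step 7 — Real power: P = Re(S) = 0.007454 W.
Step 8 — Reactive power: Q = Im(S) = 0.07081 VAR.
Step 9 — Apparent power: |S| = 0.0712 VA.
Step 10 — Power factor: PF = P/|S| = 0.1047 (lagging).

(a) P = 0.007454 W  (b) Q = 0.07081 VAR  (c) S = 0.0712 VA  (d) PF = 0.1047 (lagging)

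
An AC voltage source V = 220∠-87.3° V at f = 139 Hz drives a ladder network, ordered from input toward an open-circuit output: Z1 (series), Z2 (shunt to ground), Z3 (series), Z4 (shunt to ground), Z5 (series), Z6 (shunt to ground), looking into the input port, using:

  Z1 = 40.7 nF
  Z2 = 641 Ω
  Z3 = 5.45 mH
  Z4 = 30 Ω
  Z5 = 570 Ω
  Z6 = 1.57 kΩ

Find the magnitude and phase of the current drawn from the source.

Step 1 — Angular frequency: ω = 2π·f = 2π·139 = 873.4 rad/s.
Step 2 — Component impedances:
  Z1: Z = 1/(jωC) = -j/(ω·C) = 0 - j2.813e+04 Ω
  Z2: Z = R = 641 Ω
  Z3: Z = jωL = j·873.4·0.00545 = 0 + j4.76 Ω
  Z4: Z = R = 30 Ω
  Z5: Z = R = 570 Ω
  Z6: Z = R = 1570 Ω
Step 3 — Ladder network (open output): work backward from the far end, alternating series and parallel combinations. Z_in = 28.31 - j2.813e+04 Ω = 2.813e+04∠-89.9° Ω.
Step 4 — Source phasor: V = 220∠-87.3° V = 10.36 - j219.8 V.
Step 5 — Ohm's law: I = V / Z_total = (10.36 - j219.8) / (28.31 - j2.813e+04) = 0.007813 + j0.0003606 A.
Step 6 — Convert to polar: |I| = 0.007821 A, ∠I = 2.6°.

I = 0.007821∠2.6° A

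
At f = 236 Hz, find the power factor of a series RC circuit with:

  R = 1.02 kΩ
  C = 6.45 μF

Step 1 — Angular frequency: ω = 2π·f = 2π·236 = 1483 rad/s.
Step 2 — Component impedances:
  R: Z = R = 1020 Ω
  C: Z = 1/(jωC) = -j/(ω·C) = 0 - j104.6 Ω
Step 3 — Series combination: Z_total = R + C = 1020 - j104.6 Ω = 1025∠-5.9° Ω.
Step 4 — Power factor: PF = cos(φ) = Re(Z)/|Z| = 1020/1025.3 = 0.9948.
Step 5 — Type: Im(Z) = -104.6 ⇒ leading (phase φ = -5.9°).

PF = 0.9948 (leading, φ = -5.9°)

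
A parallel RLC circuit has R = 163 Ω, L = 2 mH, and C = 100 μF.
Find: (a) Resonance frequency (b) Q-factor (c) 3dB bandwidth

Step 1 — Resonance: ω₀ = 1/√(LC) = 1/√(0.002·0.0001) = 2236 rad/s.
Step 2 — f₀ = ω₀/(2π) = 355.9 Hz.
Step 3 — Parallel Q: Q = R/(ω₀L) = 163/(2236·0.002) = 36.45.
Step 4 — Bandwidth: Δω = ω₀/Q = 61.35 rad/s; BW = Δω/(2π) = 9.764 Hz.

(a) f₀ = 355.9 Hz  (b) Q = 36.45  (c) BW = 9.764 Hz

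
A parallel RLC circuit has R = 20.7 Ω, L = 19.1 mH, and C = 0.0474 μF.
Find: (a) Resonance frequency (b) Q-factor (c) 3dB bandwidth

Step 1 — Resonance: ω₀ = 1/√(LC) = 1/√(0.0191·4.74e-08) = 3.323e+04 rad/s.
Step 2 — f₀ = ω₀/(2π) = 5289 Hz.
Step 3 — Parallel Q: Q = R/(ω₀L) = 20.7/(3.323e+04·0.0191) = 0.03261.
Step 4 — Bandwidth: Δω = ω₀/Q = 1.019e+06 rad/s; BW = Δω/(2π) = 1.622e+05 Hz.

(a) f₀ = 5289 Hz  (b) Q = 0.03261  (c) BW = 1.622e+05 Hz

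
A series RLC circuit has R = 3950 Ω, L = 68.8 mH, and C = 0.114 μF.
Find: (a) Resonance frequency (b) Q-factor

Step 1 — Resonance condition Im(Z)=0 gives ω₀ = 1/√(LC).
Step 2 — ω₀ = 1/√(0.0688·1.14e-07) = 1.129e+04 rad/s.
Step 3 — f₀ = ω₀/(2π) = 1797 Hz.
Step 4 — Series Q: Q = ω₀L/R = 1.129e+04·0.0688/3950 = 0.1967.

(a) f₀ = 1797 Hz  (b) Q = 0.1967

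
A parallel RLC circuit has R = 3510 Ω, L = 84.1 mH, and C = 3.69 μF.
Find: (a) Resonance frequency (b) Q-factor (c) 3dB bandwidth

Step 1 — Resonance: ω₀ = 1/√(LC) = 1/√(0.0841·3.69e-06) = 1795 rad/s.
Step 2 — f₀ = ω₀/(2π) = 285.7 Hz.
Step 3 — Parallel Q: Q = R/(ω₀L) = 3510/(1795·0.0841) = 23.25.
Step 4 — Bandwidth: Δω = ω₀/Q = 77.21 rad/s; BW = Δω/(2π) = 12.29 Hz.

(a) f₀ = 285.7 Hz  (b) Q = 23.25  (c) BW = 12.29 Hz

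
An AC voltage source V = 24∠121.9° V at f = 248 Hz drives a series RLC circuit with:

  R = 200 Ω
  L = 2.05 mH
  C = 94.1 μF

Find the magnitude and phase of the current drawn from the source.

Step 1 — Angular frequency: ω = 2π·f = 2π·248 = 1558 rad/s.
Step 2 — Component impedances:
  R: Z = R = 200 Ω
  L: Z = jωL = j·1558·0.00205 = 0 + j3.194 Ω
  C: Z = 1/(jωC) = -j/(ω·C) = 0 - j6.82 Ω
Step 3 — Series combination: Z_total = R + L + C = 200 - j3.626 Ω = 200∠-1.0° Ω.
Step 4 — Source phasor: V = 24∠121.9° V = -12.68 + j20.38 V.
Step 5 — Ohm's law: I = V / Z_total = (-12.68 + j20.38) / (200 - j3.626) = -0.06524 + j0.1007 A.
Step 6 — Convert to polar: |I| = 0.12 A, ∠I = 122.9°.

I = 0.12∠122.9° A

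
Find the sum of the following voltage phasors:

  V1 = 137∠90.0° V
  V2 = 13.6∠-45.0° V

Step 1 — Convert each phasor to rectangular form:
  V1 = 137·(cos(90.0°) + j·sin(90.0°)) = 0 + j137 V
  V2 = 13.6·(cos(-45.0°) + j·sin(-45.0°)) = 9.617 - j9.617 V
Step 2 — Sum components: V_total = 9.617 + j127.4 V.
Step 3 — Convert to polar: |V_total| = 127.7 V, ∠V_total = 85.7°.

V_total = 127.7∠85.7° V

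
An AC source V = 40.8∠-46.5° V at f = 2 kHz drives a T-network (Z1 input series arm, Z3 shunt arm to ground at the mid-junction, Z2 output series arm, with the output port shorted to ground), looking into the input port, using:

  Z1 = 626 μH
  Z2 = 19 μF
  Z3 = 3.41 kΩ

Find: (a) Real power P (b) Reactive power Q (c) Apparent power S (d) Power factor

Step 1 — Angular frequency: ω = 2π·f = 2π·2000 = 1.257e+04 rad/s.
Step 2 — Component impedances:
  Z1: Z = jωL = j·1.257e+04·0.000626 = 0 + j7.867 Ω
  Z2: Z = 1/(jωC) = -j/(ω·C) = 0 - j4.188 Ω
  Z3: Z = R = 3410 Ω
Step 3 — With the output port shorted to ground, the output series arm Z2 runs from the junction to ground; the shunt arm Z3 also runs from the junction to ground. They appear in parallel: Z3 || Z2 = 0.005144 - j4.188 Ω.
Step 4 — Series with input arm Z1: Z_in = Z1 + (Z3 || Z2) = 0.005144 + j3.678 Ω = 3.678∠89.9° Ω.
Step 5 — Source phasor: V = 40.8∠-46.5° V = 28.08 - j29.6 V.
Step 6 — Current: I = V / Z = -8.035 - j7.647 A = 11.09∠-136.4° A.
Step 7 — Complex power: S = V·I* = 0.6329 + j452.6 VA.
Step 8 — Real power: P = Re(S) = 0.6329 W.
Step 9 — Reactive power: Q = Im(S) = 452.6 VAR.
Step 10 — Apparent power: |S| = 452.6 VA.
Step 11 — Power factor: PF = P/|S| = 0.001399 (lagging).

(a) P = 0.6329 W  (b) Q = 452.6 VAR  (c) S = 452.6 VA  (d) PF = 0.001399 (lagging)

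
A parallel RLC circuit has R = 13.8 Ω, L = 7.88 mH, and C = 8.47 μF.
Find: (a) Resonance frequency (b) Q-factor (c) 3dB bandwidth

Step 1 — Resonance: ω₀ = 1/√(LC) = 1/√(0.00788·8.47e-06) = 3871 rad/s.
Step 2 — f₀ = ω₀/(2π) = 616 Hz.
Step 3 — Parallel Q: Q = R/(ω₀L) = 13.8/(3871·0.00788) = 0.4524.
Step 4 — Bandwidth: Δω = ω₀/Q = 8555 rad/s; BW = Δω/(2π) = 1362 Hz.

(a) f₀ = 616 Hz  (b) Q = 0.4524  (c) BW = 1362 Hz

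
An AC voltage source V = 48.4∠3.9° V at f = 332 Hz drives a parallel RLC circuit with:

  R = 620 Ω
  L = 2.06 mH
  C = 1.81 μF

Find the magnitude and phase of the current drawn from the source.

Step 1 — Angular frequency: ω = 2π·f = 2π·332 = 2086 rad/s.
Step 2 — Component impedances:
  R: Z = R = 620 Ω
  L: Z = jωL = j·2086·0.00206 = 0 + j4.297 Ω
  C: Z = 1/(jωC) = -j/(ω·C) = 0 - j264.9 Ω
Step 3 — Parallel combination: 1/Z_total = 1/R + 1/L + 1/C; Z_total = 0.03077 + j4.368 Ω = 4.368∠89.6° Ω.
Step 4 — Source phasor: V = 48.4∠3.9° V = 48.29 + j3.292 V.
Step 5 — Ohm's law: I = V / Z_total = (48.29 + j3.292) / (0.03077 + j4.368) = 0.8315 - j11.05 A.
Step 6 — Convert to polar: |I| = 11.08 A, ∠I = -85.7°.

I = 11.08∠-85.7° A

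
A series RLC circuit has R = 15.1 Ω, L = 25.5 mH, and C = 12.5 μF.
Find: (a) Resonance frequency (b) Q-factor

Step 1 — Resonance condition Im(Z)=0 gives ω₀ = 1/√(LC).
Step 2 — ω₀ = 1/√(0.0255·1.25e-05) = 1771 rad/s.
Step 3 — f₀ = ω₀/(2π) = 281.9 Hz.
Step 4 — Series Q: Q = ω₀L/R = 1771·0.0255/15.1 = 2.991.

(a) f₀ = 281.9 Hz  (b) Q = 2.991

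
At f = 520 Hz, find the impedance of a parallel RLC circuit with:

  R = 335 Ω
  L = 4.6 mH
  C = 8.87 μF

Step 1 — Angular frequency: ω = 2π·f = 2π·520 = 3267 rad/s.
Step 2 — Component impedances:
  R: Z = R = 335 Ω
  L: Z = jωL = j·3267·0.0046 = 0 + j15.03 Ω
  C: Z = 1/(jωC) = -j/(ω·C) = 0 - j34.51 Ω
Step 3 — Parallel combination: 1/Z_total = 1/R + 1/L + 1/C; Z_total = 2.103 + j26.46 Ω = 26.54∠85.5° Ω.

Z = 2.103 + j26.46 Ω = 26.54∠85.5° Ω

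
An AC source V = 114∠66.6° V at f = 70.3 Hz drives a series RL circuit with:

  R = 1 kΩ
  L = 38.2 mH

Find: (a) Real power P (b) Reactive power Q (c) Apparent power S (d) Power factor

Step 1 — Angular frequency: ω = 2π·f = 2π·70.3 = 441.7 rad/s.
Step 2 — Component impedances:
  R: Z = R = 1000 Ω
  L: Z = jωL = j·441.7·0.0382 = 0 + j16.87 Ω
Step 3 — Series combination: Z_total = R + L = 1000 + j16.87 Ω = 1000∠1.0° Ω.
Step 4 — Source phasor: V = 114∠66.6° V = 45.27 + j104.6 V.
Step 5 — Current: I = V / Z = 0.04703 + j0.1038 A = 0.114∠65.6° A.
Step 6 — Complex power: S = V·I* = 12.99 + j0.2192 VA.
Step 7 — Real power: P = Re(S) = 12.99 W.
Step 8 — Reactive power: Q = Im(S) = 0.2192 VAR.
Step 9 — Apparent power: |S| = 12.99 VA.
Step 10 — Power factor: PF = P/|S| = 0.9999 (lagging).

(a) P = 12.99 W  (b) Q = 0.2192 VAR  (c) S = 12.99 VA  (d) PF = 0.9999 (lagging)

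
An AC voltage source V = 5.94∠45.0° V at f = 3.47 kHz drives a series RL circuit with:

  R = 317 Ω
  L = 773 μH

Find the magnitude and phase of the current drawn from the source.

Step 1 — Angular frequency: ω = 2π·f = 2π·3470 = 2.18e+04 rad/s.
Step 2 — Component impedances:
  R: Z = R = 317 Ω
  L: Z = jωL = j·2.18e+04·0.000773 = 0 + j16.85 Ω
Step 3 — Series combination: Z_total = R + L = 317 + j16.85 Ω = 317.4∠3.0° Ω.
Step 4 — Source phasor: V = 5.94∠45.0° V = 4.2 + j4.2 V.
Step 5 — Ohm's law: I = V / Z_total = (4.2 + j4.2) / (317 + j16.85) = 0.01391 + j0.01251 A.
Step 6 — Convert to polar: |I| = 0.01871 A, ∠I = 42.0°.

I = 0.01871∠42.0° A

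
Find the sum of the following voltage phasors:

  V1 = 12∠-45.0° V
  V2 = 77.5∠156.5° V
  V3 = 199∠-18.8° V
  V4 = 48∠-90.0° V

Step 1 — Convert each phasor to rectangular form:
  V1 = 12·(cos(-45.0°) + j·sin(-45.0°)) = 8.485 - j8.485 V
  V2 = 77.5·(cos(156.5°) + j·sin(156.5°)) = -71.07 + j30.9 V
  V3 = 199·(cos(-18.8°) + j·sin(-18.8°)) = 188.4 - j64.13 V
  V4 = 48·(cos(-90.0°) + j·sin(-90.0°)) = 0 - j48 V
Step 2 — Sum components: V_total = 125.8 - j89.71 V.
Step 3 — Convert to polar: |V_total| = 154.5 V, ∠V_total = -35.5°.

V_total = 154.5∠-35.5° V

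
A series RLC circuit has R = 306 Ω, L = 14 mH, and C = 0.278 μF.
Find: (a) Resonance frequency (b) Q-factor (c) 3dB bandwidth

Step 1 — Resonance: ω₀ = 1/√(LC) = 1/√(0.014·2.78e-07) = 1.603e+04 rad/s.
Step 2 — f₀ = ω₀/(2π) = 2551 Hz.
Step 3 — Series Q: Q = ω₀L/R = 1.603e+04·0.014/306 = 0.7334.
Step 4 — Bandwidth: Δω = ω₀/Q = 2.186e+04 rad/s; BW = Δω/(2π) = 3479 Hz.

(a) f₀ = 2551 Hz  (b) Q = 0.7334  (c) BW = 3479 Hz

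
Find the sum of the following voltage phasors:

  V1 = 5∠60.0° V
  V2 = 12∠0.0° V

Step 1 — Convert each phasor to rectangular form:
  V1 = 5·(cos(60.0°) + j·sin(60.0°)) = 2.5 + j4.33 V
  V2 = 12·(cos(0.0°) + j·sin(0.0°)) = 12 V
Step 2 — Sum components: V_total = 14.5 + j4.33 V.
Step 3 — Convert to polar: |V_total| = 15.13 V, ∠V_total = 16.6°.

V_total = 15.13∠16.6° V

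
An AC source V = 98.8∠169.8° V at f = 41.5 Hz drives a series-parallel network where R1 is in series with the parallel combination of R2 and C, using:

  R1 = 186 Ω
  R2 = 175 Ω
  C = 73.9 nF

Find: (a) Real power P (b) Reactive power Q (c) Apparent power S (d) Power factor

Step 1 — Angular frequency: ω = 2π·f = 2π·41.5 = 260.8 rad/s.
Step 2 — Component impedances:
  R1: Z = R = 186 Ω
  R2: Z = R = 175 Ω
  C: Z = 1/(jωC) = -j/(ω·C) = 0 - j5.19e+04 Ω
Step 3 — Parallel branch: R2 || C = 1/(1/R2 + 1/C) = 175 - j0.5901 Ω.
Step 4 — Series with R1: Z_total = R1 + (R2 || C) = 361 - j0.5901 Ω = 361∠-0.1° Ω.
Step 5 — Source phasor: V = 98.8∠169.8° V = -97.24 + j17.5 V.
Step 6 — Current: I = V / Z = -0.2694 + j0.04803 A = 0.2737∠169.9° A.
Step 7 — Complex power: S = V·I* = 27.04 - j0.0442 VA.
Step 8 — Real power: P = Re(S) = 27.04 W.
Step 9 — Reactive power: Q = Im(S) = -0.0442 VAR.
Step 10 — Apparent power: |S| = 27.04 VA.
Step 11 — Power factor: PF = P/|S| = 1 (leading).

(a) P = 27.04 W  (b) Q = -0.0442 VAR  (c) S = 27.04 VA  (d) PF = 1 (leading)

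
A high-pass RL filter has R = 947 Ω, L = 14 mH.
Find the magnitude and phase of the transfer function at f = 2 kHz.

Step 1 — Angular frequency: ω = 2π·2000 = 1.257e+04 rad/s.
Step 2 — Transfer function: H(jω) = jωL/(R + jωL).
Step 3 — Numerator jωL = j·175.9; denominator R + jωL = 947 + j175.9.
Step 4 — H = 0.03336 + j0.1796.
Step 5 — Magnitude: |H| = 0.1827 (-14.8 dB); phase: φ = 79.5°.

|H| = 0.1827 (-14.8 dB), φ = 79.5°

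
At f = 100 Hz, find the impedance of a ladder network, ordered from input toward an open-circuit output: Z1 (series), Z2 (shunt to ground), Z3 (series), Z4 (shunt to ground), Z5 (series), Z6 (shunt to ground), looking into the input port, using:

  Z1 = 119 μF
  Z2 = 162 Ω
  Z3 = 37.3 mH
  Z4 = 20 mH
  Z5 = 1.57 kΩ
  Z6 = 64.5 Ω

Step 1 — Angular frequency: ω = 2π·f = 2π·100 = 628.3 rad/s.
Step 2 — Component impedances:
  Z1: Z = 1/(jωC) = -j/(ω·C) = 0 - j13.37 Ω
  Z2: Z = R = 162 Ω
  Z3: Z = jωL = j·628.3·0.0373 = 0 + j23.44 Ω
  Z4: Z = jωL = j·628.3·0.02 = 0 + j12.57 Ω
  Z5: Z = R = 1570 Ω
  Z6: Z = R = 64.5 Ω
Step 3 — Ladder network (open output): work backward from the far end, alternating series and parallel combinations. Z_in = 7.708 + j20.89 Ω = 22.27∠69.8° Ω.

Z = 7.708 + j20.89 Ω = 22.27∠69.8° Ω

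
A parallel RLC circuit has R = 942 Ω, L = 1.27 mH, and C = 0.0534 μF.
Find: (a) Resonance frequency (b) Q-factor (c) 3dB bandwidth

Step 1 — Resonance: ω₀ = 1/√(LC) = 1/√(0.00127·5.34e-08) = 1.214e+05 rad/s.
Step 2 — f₀ = ω₀/(2π) = 1.933e+04 Hz.
Step 3 — Parallel Q: Q = R/(ω₀L) = 942/(1.214e+05·0.00127) = 6.108.
Step 4 — Bandwidth: Δω = ω₀/Q = 1.988e+04 rad/s; BW = Δω/(2π) = 3164 Hz.

(a) f₀ = 1.933e+04 Hz  (b) Q = 6.108  (c) BW = 3164 Hz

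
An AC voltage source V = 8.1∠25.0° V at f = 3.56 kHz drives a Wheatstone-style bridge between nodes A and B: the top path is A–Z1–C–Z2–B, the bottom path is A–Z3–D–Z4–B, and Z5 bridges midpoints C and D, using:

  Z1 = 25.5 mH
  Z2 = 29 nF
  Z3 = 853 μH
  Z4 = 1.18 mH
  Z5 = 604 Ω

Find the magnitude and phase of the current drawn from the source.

Step 1 — Angular frequency: ω = 2π·f = 2π·3560 = 2.237e+04 rad/s.
Step 2 — Component impedances:
  Z1: Z = jωL = j·2.237e+04·0.0255 = 0 + j570.4 Ω
  Z2: Z = 1/(jωC) = -j/(ω·C) = 0 - j1542 Ω
  Z3: Z = jωL = j·2.237e+04·0.000853 = 0 + j19.08 Ω
  Z4: Z = jωL = j·2.237e+04·0.00118 = 0 + j26.39 Ω
  Z5: Z = R = 604 Ω
Step 3 — Bridge requires nodal analysis (the Z5 bridge couples midpoints C and D, so the two paths cannot be reduced to a simple series/parallel combination). Setting node B to ground and injecting 1 A at node A, the 3-node admittance system at A, C, D solves to V_A = Z_AB = 1.076 + j45.99 Ω = 46∠88.7° Ω.
Step 4 — Source phasor: V = 8.1∠25.0° V = 7.341 + j3.423 V.
Step 5 — Ohm's law: I = V / Z_total = (7.341 + j3.423) / (1.076 + j45.99) = 0.07812 - j0.1578 A.
Step 6 — Convert to polar: |I| = 0.1761 A, ∠I = -63.7°.

I = 0.1761∠-63.7° A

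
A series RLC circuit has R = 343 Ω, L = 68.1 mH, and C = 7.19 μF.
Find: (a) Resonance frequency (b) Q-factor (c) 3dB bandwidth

Step 1 — Resonance: ω₀ = 1/√(LC) = 1/√(0.0681·7.19e-06) = 1429 rad/s.
Step 2 — f₀ = ω₀/(2π) = 227.4 Hz.
Step 3 — Series Q: Q = ω₀L/R = 1429·0.0681/343 = 0.2837.
Step 4 — Bandwidth: Δω = ω₀/Q = 5037 rad/s; BW = Δω/(2π) = 801.6 Hz.

(a) f₀ = 227.4 Hz  (b) Q = 0.2837  (c) BW = 801.6 Hz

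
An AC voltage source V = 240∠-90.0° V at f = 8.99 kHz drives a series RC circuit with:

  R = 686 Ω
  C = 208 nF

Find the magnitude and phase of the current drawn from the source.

Step 1 — Angular frequency: ω = 2π·f = 2π·8990 = 5.649e+04 rad/s.
Step 2 — Component impedances:
  R: Z = R = 686 Ω
  C: Z = 1/(jωC) = -j/(ω·C) = 0 - j85.11 Ω
Step 3 — Series combination: Z_total = R + C = 686 - j85.11 Ω = 691.3∠-7.1° Ω.
Step 4 — Source phasor: V = 240∠-90.0° V = 0 - j240 V.
Step 5 — Ohm's law: I = V / Z_total = (0 - j240) / (686 - j85.11) = 0.04275 - j0.3446 A.
Step 6 — Convert to polar: |I| = 0.3472 A, ∠I = -82.9°.

I = 0.3472∠-82.9° A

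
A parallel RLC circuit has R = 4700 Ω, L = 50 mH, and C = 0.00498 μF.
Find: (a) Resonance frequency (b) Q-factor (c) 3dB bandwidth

Step 1 — Resonance: ω₀ = 1/√(LC) = 1/√(0.05·4.98e-09) = 6.337e+04 rad/s.
Step 2 — f₀ = ω₀/(2π) = 1.009e+04 Hz.
Step 3 — Parallel Q: Q = R/(ω₀L) = 4700/(6.337e+04·0.05) = 1.483.
Step 4 — Bandwidth: Δω = ω₀/Q = 4.272e+04 rad/s; BW = Δω/(2π) = 6800 Hz.

(a) f₀ = 1.009e+04 Hz  (b) Q = 1.483  (c) BW = 6800 Hz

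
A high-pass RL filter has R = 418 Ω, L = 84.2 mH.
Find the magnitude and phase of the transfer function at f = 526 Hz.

Step 1 — Angular frequency: ω = 2π·526 = 3305 rad/s.
Step 2 — Transfer function: H(jω) = jωL/(R + jωL).
Step 3 — Numerator jωL = j·278.3; denominator R + jωL = 418 + j278.3.
Step 4 — H = 0.3071 + j0.4613.
Step 5 — Magnitude: |H| = 0.5542 (-5.1 dB); phase: φ = 56.3°.

|H| = 0.5542 (-5.1 dB), φ = 56.3°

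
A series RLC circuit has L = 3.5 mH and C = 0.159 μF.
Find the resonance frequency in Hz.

Step 1 — Resonance condition Im(Z)=0 gives ω₀ = 1/√(LC).
Step 2 — ω₀ = 1/√(0.0035·1.59e-07) = 4.239e+04 rad/s.
Step 3 — f₀ = ω₀/(2π) = 6747 Hz.

f₀ = 6747 Hz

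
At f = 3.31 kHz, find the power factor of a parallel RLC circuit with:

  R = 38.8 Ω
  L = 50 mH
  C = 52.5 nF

Step 1 — Angular frequency: ω = 2π·f = 2π·3310 = 2.08e+04 rad/s.
Step 2 — Component impedances:
  R: Z = R = 38.8 Ω
  L: Z = jωL = j·2.08e+04·0.05 = 0 + j1040 Ω
  C: Z = 1/(jωC) = -j/(ω·C) = 0 - j915.9 Ω
Step 3 — Parallel combination: 1/Z_total = 1/R + 1/L + 1/C; Z_total = 38.8 - j0.196 Ω = 38.8∠-0.3° Ω.
Step 4 — Power factor: PF = cos(φ) = Re(Z)/|Z| = 38.8/38.8 = 1.
Step 5 — Type: Im(Z) = -0.196 ⇒ leading (phase φ = -0.3°).

PF = 1 (leading, φ = -0.3°)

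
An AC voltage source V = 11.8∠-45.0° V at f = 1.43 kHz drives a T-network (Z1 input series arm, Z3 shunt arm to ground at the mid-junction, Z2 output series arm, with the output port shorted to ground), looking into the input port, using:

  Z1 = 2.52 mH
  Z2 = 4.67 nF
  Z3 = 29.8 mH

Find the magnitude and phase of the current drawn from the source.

Step 1 — Angular frequency: ω = 2π·f = 2π·1430 = 8985 rad/s.
Step 2 — Component impedances:
  Z1: Z = jωL = j·8985·0.00252 = 0 + j22.64 Ω
  Z2: Z = 1/(jωC) = -j/(ω·C) = 0 - j2.383e+04 Ω
  Z3: Z = jωL = j·8985·0.0298 = 0 + j267.8 Ω
Step 3 — With the output port shorted to ground, the output series arm Z2 runs from the junction to ground; the shunt arm Z3 also runs from the junction to ground. They appear in parallel: Z3 || Z2 = 0 + j270.8 Ω.
Step 4 — Series with input arm Z1: Z_in = Z1 + (Z3 || Z2) = 0 + j293.4 Ω = 293.4∠90.0° Ω.
Step 5 — Source phasor: V = 11.8∠-45.0° V = 8.344 - j8.344 V.
Step 6 — Ohm's law: I = V / Z_total = (8.344 - j8.344) / (0 + j293.4) = -0.02844 - j0.02844 A.
Step 7 — Convert to polar: |I| = 0.04021 A, ∠I = -135.0°.

I = 0.04021∠-135.0° A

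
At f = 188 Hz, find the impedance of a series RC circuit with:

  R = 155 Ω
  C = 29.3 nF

Step 1 — Angular frequency: ω = 2π·f = 2π·188 = 1181 rad/s.
Step 2 — Component impedances:
  R: Z = R = 155 Ω
  C: Z = 1/(jωC) = -j/(ω·C) = 0 - j2.889e+04 Ω
Step 3 — Series combination: Z_total = R + C = 155 - j2.889e+04 Ω = 2.889e+04∠-89.7° Ω.

Z = 155 - j2.889e+04 Ω = 2.889e+04∠-89.7° Ω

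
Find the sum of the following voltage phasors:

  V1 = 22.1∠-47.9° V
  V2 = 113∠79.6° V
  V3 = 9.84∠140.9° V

Step 1 — Convert each phasor to rectangular form:
  V1 = 22.1·(cos(-47.9°) + j·sin(-47.9°)) = 14.82 - j16.4 V
  V2 = 113·(cos(79.6°) + j·sin(79.6°)) = 20.4 + j111.1 V
  V3 = 9.84·(cos(140.9°) + j·sin(140.9°)) = -7.636 + j6.206 V
Step 2 — Sum components: V_total = 27.58 + j101 V.
Step 3 — Convert to polar: |V_total| = 104.7 V, ∠V_total = 74.7°.

V_total = 104.7∠74.7° V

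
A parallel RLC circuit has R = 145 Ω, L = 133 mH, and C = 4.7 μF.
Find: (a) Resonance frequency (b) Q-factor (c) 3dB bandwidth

Step 1 — Resonance: ω₀ = 1/√(LC) = 1/√(0.133·4.7e-06) = 1265 rad/s.
Step 2 — f₀ = ω₀/(2π) = 201.3 Hz.
Step 3 — Parallel Q: Q = R/(ω₀L) = 145/(1265·0.133) = 0.862.
Step 4 — Bandwidth: Δω = ω₀/Q = 1467 rad/s; BW = Δω/(2π) = 233.5 Hz.

(a) f₀ = 201.3 Hz  (b) Q = 0.862  (c) BW = 233.5 Hz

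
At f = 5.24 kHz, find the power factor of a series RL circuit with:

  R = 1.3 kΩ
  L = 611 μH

Step 1 — Angular frequency: ω = 2π·f = 2π·5240 = 3.292e+04 rad/s.
Step 2 — Component impedances:
  R: Z = R = 1300 Ω
  L: Z = jωL = j·3.292e+04·0.000611 = 0 + j20.12 Ω
Step 3 — Series combination: Z_total = R + L = 1300 + j20.12 Ω = 1300∠0.9° Ω.
Step 4 — Power factor: PF = cos(φ) = Re(Z)/|Z| = 1300/1300.16 = 0.9999.
Step 5 — Type: Im(Z) = 20.12 ⇒ lagging (phase φ = 0.9°).

PF = 0.9999 (lagging, φ = 0.9°)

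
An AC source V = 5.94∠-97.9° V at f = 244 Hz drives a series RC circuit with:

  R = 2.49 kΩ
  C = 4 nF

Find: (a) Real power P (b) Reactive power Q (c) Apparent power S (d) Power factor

Step 1 — Angular frequency: ω = 2π·f = 2π·244 = 1533 rad/s.
Step 2 — Component impedances:
  R: Z = R = 2490 Ω
  C: Z = 1/(jωC) = -j/(ω·C) = 0 - j1.631e+05 Ω
Step 3 — Series combination: Z_total = R + C = 2490 - j1.631e+05 Ω = 1.631e+05∠-89.1° Ω.
Step 4 — Source phasor: V = 5.94∠-97.9° V = -0.8164 - j5.884 V.
Step 5 — Current: I = V / Z = 3.6e-05 - j5.556e-06 A = 3.642e-05∠-8.8° A.
Step 6 — Complex power: S = V·I* = 3.303e-06 - j0.0002163 VA.
Step 7 — Real power: P = Re(S) = 3.303e-06 W.
Step 8 — Reactive power: Q = Im(S) = -0.0002163 VAR.
Step 9 — Apparent power: |S| = 0.0002163 VA.
Step 10 — Power factor: PF = P/|S| = 0.01527 (leading).

(a) P = 3.303e-06 W  (b) Q = -0.0002163 VAR  (c) S = 0.0002163 VA  (d) PF = 0.01527 (leading)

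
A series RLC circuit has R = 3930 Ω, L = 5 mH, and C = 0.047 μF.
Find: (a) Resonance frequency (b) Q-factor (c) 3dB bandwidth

Step 1 — Resonance condition Im(Z)=0 gives ω₀ = 1/√(LC).
Step 2 — ω₀ = 1/√(0.005·4.7e-08) = 6.523e+04 rad/s.
Step 3 — f₀ = ω₀/(2π) = 1.038e+04 Hz.
Step 4 — Series Q: Q = ω₀L/R = 6.523e+04·0.005/3930 = 0.08299.
Step 5 — 3dB bandwidth: Δω = ω₀/Q = 7.86e+05 rad/s; BW = Δω/(2π) = 1.251e+05 Hz.

(a) f₀ = 1.038e+04 Hz  (b) Q = 0.08299  (c) BW = 1.251e+05 Hz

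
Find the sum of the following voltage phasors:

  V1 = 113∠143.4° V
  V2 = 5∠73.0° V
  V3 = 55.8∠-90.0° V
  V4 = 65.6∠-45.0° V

Step 1 — Convert each phasor to rectangular form:
  V1 = 113·(cos(143.4°) + j·sin(143.4°)) = -90.72 + j67.37 V
  V2 = 5·(cos(73.0°) + j·sin(73.0°)) = 1.462 + j4.782 V
  V3 = 55.8·(cos(-90.0°) + j·sin(-90.0°)) = 0 - j55.8 V
  V4 = 65.6·(cos(-45.0°) + j·sin(-45.0°)) = 46.39 - j46.39 V
Step 2 — Sum components: V_total = -42.87 - j30.03 V.
Step 3 — Convert to polar: |V_total| = 52.34 V, ∠V_total = -145.0°.

V_total = 52.34∠-145.0° V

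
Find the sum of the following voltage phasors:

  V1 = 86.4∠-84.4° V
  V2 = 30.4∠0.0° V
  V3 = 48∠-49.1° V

Step 1 — Convert each phasor to rectangular form:
  V1 = 86.4·(cos(-84.4°) + j·sin(-84.4°)) = 8.431 - j85.99 V
  V2 = 30.4·(cos(0.0°) + j·sin(0.0°)) = 30.4 V
  V3 = 48·(cos(-49.1°) + j·sin(-49.1°)) = 31.43 - j36.28 V
Step 2 — Sum components: V_total = 70.26 - j122.3 V.
Step 3 — Convert to polar: |V_total| = 141 V, ∠V_total = -60.1°.

V_total = 141∠-60.1° V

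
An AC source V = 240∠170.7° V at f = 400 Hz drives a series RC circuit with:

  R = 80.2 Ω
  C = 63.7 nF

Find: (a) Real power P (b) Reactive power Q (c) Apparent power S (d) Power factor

Step 1 — Angular frequency: ω = 2π·f = 2π·400 = 2513 rad/s.
Step 2 — Component impedances:
  R: Z = R = 80.2 Ω
  C: Z = 1/(jωC) = -j/(ω·C) = 0 - j6246 Ω
Step 3 — Series combination: Z_total = R + C = 80.2 - j6246 Ω = 6247∠-89.3° Ω.
Step 4 — Source phasor: V = 240∠170.7° V = -236.8 + j38.78 V.
Step 5 — Current: I = V / Z = -0.006695 - j0.03783 A = 0.03842∠-100.0° A.
Step 6 — Complex power: S = V·I* = 0.1184 - j9.22 VA.
Step 7 — Real power: P = Re(S) = 0.1184 W.
Step 8 — Reactive power: Q = Im(S) = -9.22 VAR.
Step 9 — Apparent power: |S| = 9.221 VA.
Step 10 — Power factor: PF = P/|S| = 0.01284 (leading).

(a) P = 0.1184 W  (b) Q = -9.22 VAR  (c) S = 9.221 VA  (d) PF = 0.01284 (leading)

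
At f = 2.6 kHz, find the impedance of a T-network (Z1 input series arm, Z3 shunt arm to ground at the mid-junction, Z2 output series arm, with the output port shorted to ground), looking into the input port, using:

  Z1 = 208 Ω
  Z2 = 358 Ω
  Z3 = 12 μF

Step 1 — Angular frequency: ω = 2π·f = 2π·2600 = 1.634e+04 rad/s.
Step 2 — Component impedances:
  Z1: Z = R = 208 Ω
  Z2: Z = R = 358 Ω
  Z3: Z = 1/(jωC) = -j/(ω·C) = 0 - j5.101 Ω
Step 3 — With the output port shorted to ground, the output series arm Z2 runs from the junction to ground; the shunt arm Z3 also runs from the junction to ground. They appear in parallel: Z3 || Z2 = 0.07267 - j5.1 Ω.
Step 4 — Series with input arm Z1: Z_in = Z1 + (Z3 || Z2) = 208.1 - j5.1 Ω = 208.1∠-1.4° Ω.

Z = 208.1 - j5.1 Ω = 208.1∠-1.4° Ω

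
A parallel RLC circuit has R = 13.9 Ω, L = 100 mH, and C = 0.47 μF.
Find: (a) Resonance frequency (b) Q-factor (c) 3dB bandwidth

Step 1 — Resonance: ω₀ = 1/√(LC) = 1/√(0.1·4.7e-07) = 4613 rad/s.
Step 2 — f₀ = ω₀/(2π) = 734.1 Hz.
Step 3 — Parallel Q: Q = R/(ω₀L) = 13.9/(4613·0.1) = 0.03013.
Step 4 — Bandwidth: Δω = ω₀/Q = 1.531e+05 rad/s; BW = Δω/(2π) = 2.436e+04 Hz.

(a) f₀ = 734.1 Hz  (b) Q = 0.03013  (c) BW = 2.436e+04 Hz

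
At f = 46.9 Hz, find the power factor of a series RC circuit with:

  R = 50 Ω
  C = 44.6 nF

Step 1 — Angular frequency: ω = 2π·f = 2π·46.9 = 294.7 rad/s.
Step 2 — Component impedances:
  R: Z = R = 50 Ω
  C: Z = 1/(jωC) = -j/(ω·C) = 0 - j7.609e+04 Ω
Step 3 — Series combination: Z_total = R + C = 50 - j7.609e+04 Ω = 7.609e+04∠-90.0° Ω.
Step 4 — Power factor: PF = cos(φ) = Re(Z)/|Z| = 50/7.609e+04 = 0.0006571.
Step 5 — Type: Im(Z) = -7.609e+04 ⇒ leading (phase φ = -90.0°).

PF = 0.0006571 (leading, φ = -90.0°)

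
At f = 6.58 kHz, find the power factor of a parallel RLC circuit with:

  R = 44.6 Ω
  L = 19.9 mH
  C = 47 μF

Step 1 — Angular frequency: ω = 2π·f = 2π·6580 = 4.134e+04 rad/s.
Step 2 — Component impedances:
  R: Z = R = 44.6 Ω
  L: Z = jωL = j·4.134e+04·0.0199 = 0 + j822.7 Ω
  C: Z = 1/(jωC) = -j/(ω·C) = 0 - j0.5146 Ω
Step 3 — Parallel combination: 1/Z_total = 1/R + 1/L + 1/C; Z_total = 0.005945 - j0.5149 Ω = 0.5149∠-89.3° Ω.
Step 4 — Power factor: PF = cos(φ) = Re(Z)/|Z| = 0.005945/0.5149 = 0.01155.
Step 5 — Type: Im(Z) = -0.5149 ⇒ leading (phase φ = -89.3°).

PF = 0.01155 (leading, φ = -89.3°)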